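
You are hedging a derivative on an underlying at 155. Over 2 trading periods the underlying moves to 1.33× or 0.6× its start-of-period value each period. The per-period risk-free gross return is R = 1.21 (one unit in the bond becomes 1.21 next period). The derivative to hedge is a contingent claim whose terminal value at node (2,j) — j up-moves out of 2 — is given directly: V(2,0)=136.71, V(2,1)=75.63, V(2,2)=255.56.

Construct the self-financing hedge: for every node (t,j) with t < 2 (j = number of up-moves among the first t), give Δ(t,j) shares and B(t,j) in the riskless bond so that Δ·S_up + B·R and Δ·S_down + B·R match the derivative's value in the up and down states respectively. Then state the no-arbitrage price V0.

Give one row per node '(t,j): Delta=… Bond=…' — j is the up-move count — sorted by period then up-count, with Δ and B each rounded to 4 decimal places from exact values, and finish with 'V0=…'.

No-arbitrage ⇒ martingale measure with p* = (R−d)/(u−d) = 0.8356.
Terminal values V(2,·): V(2,0)=136.7100, V(2,1)=75.6300, V(2,2)=255.5600
Node (1,0) S=93.0000: V=(p*·75.6300+(1−p*)·136.7100)/1.21=70.8021; Δ=(75.6300−136.7100)/(123.6900−55.8000)=-0.8997; B=V−Δ·S=154.4733
Node (1,1) S=206.1500: V=(p*·255.5600+(1−p*)·75.6300)/1.21=186.7624; Δ=(255.5600−75.6300)/(274.1795−123.6900)=1.1956; B=V−Δ·S=-59.7171
Node (0,0) S=155.0000: V=(p*·186.7624+(1−p*)·70.8021)/1.21=138.5954; Δ=(186.7624−70.8021)/(206.1500−93.0000)=1.0248; B=V−Δ·S=-20.2543
Root portfolio cost Δ·155+B reproduces V0=138.5954.

(0,0): Delta=1.0248 Bond=-20.2543
(1,0): Delta=-0.8997 Bond=154.4733
(1,1): Delta=1.1956 Bond=-59.7171
V0=138.5954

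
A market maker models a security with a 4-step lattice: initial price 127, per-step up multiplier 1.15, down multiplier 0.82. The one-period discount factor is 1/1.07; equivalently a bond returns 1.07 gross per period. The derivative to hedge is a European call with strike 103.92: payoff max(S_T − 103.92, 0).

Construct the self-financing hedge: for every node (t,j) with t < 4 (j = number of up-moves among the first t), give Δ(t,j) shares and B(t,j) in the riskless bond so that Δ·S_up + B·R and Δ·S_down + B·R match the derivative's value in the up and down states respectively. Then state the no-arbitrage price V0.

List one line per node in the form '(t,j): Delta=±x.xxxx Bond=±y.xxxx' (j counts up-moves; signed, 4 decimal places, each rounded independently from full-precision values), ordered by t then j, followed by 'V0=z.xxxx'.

(0,0): Delta=0.9327 Bond=-69.8439
(1,0): Delta=0.7471 Bond=-55.4018
(1,1): Delta=0.9751 Bond=-80.9189
(2,0): Delta=0.2265 Bond=-14.8220
(2,1): Delta=0.8659 Bond=-73.5065
(2,2): Delta=1.0000 Bond=-90.7678
(3,0): Delta=0.0000 Bond=0.0000
(3,1): Delta=0.2782 Bond=-20.9346
(3,2): Delta=1.0000 Bond=-97.1215
(3,3): Delta=1.0000 Bond=-97.1215
V0=48.6129

Since d<R<u, set p* = (R−d)/(u−d) = 0.7576; price each node as the discounted p*-expectation of its children.
Terminal values V(4,·): V(4,0)=0.0000, V(4,1)=0.0000, V(4,2)=9.0146, V(4,3)=54.4639, V(4,4)=118.2038
  t=3,j=0: stock 70.0237 → up 80.5273 (V=0.0000), down 57.4195 (V=0.0000). Price 0.0000; hedge Δ=0.0000, bond B=0.0000.
  t=3,j=1: stock 98.2040 → up 112.9346 (V=9.0146), down 80.5273 (V=0.0000). Price 6.3825; hedge Δ=0.2782, bond B=-20.9346.
  t=3,j=2: stock 137.7251 → up 158.3839 (V=54.4639), down 112.9346 (V=9.0146). Price 40.6037; hedge Δ=1.0000, bond B=-97.1215.
  t=3,j=3: stock 193.1511 → up 222.1238 (V=118.2038), down 158.3839 (V=54.4639). Price 96.0296; hedge Δ=1.0000, bond B=-97.1215.
  t=2,j=0: stock 85.3948 → up 98.2040 (V=6.3825), down 70.0237 (V=0.0000). Price 4.5189; hedge Δ=0.2265, bond B=-14.8220.
  t=2,j=1: stock 119.7610 → up 137.7251 (V=40.6037), down 98.2040 (V=6.3825). Price 30.1940; hedge Δ=0.8659, bond B=-73.5065.
  t=2,j=2: stock 167.9575 → up 193.1511 (V=96.0296), down 137.7251 (V=40.6037). Price 77.1897; hedge Δ=1.0000, bond B=-90.7678.
  t=1,j=0: stock 104.1400 → up 119.7610 (V=30.1940), down 85.3948 (V=4.5189). Price 22.4016; hedge Δ=0.7471, bond B=-55.4018.
  t=1,j=1: stock 146.0500 → up 167.9575 (V=77.1897), down 119.7610 (V=30.1940). Price 61.4924; hedge Δ=0.9751, bond B=-80.9189.
  t=0,j=0: stock 127.0000 → up 146.0500 (V=61.4924), down 104.1400 (V=22.4016). Price 48.6129; hedge Δ=0.9327, bond B=-69.8439.
The time-0 hedge costs 48.6129, which is the no-arbitrage price.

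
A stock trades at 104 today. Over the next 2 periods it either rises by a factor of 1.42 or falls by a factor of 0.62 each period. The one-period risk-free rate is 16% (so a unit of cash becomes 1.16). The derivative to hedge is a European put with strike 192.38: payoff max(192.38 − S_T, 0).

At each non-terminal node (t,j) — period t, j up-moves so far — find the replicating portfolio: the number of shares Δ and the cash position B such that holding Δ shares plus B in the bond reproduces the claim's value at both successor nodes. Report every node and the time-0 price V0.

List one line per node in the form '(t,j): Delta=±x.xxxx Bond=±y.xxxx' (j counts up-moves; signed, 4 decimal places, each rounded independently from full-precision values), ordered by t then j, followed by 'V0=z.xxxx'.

(0,0): Delta=-0.8788 Bond=136.2341
(1,0): Delta=-1.0000 Bond=165.8448
(1,1): Delta=-0.8534 Bond=154.2695
V0=44.8362

The replicating-portfolio and risk-neutral prices coincide; use p* = (1.16−0.62)/(1.42−0.62) = 0.6750 for the latter.
Terminal values V(2,·): V(2,0)=152.4024, V(2,1)=100.8184, V(2,2)=0.0000
  t=1,j=0: stock 64.4800 → up 91.5616 (V=100.8184), down 39.9776 (V=152.4024). Price 101.3648; hedge Δ=-1.0000, bond B=165.8448.
  t=1,j=1: stock 147.6800 → up 209.7056 (V=0.0000), down 91.5616 (V=100.8184). Price 28.2465; hedge Δ=-0.8534, bond B=154.2695.
  t=0,j=0: stock 104.0000 → up 147.6800 (V=28.2465), down 64.4800 (V=101.3648). Price 44.8362; hedge Δ=-0.8788, bond B=136.2341.
Root portfolio cost Δ·104+B reproduces V0=44.8362.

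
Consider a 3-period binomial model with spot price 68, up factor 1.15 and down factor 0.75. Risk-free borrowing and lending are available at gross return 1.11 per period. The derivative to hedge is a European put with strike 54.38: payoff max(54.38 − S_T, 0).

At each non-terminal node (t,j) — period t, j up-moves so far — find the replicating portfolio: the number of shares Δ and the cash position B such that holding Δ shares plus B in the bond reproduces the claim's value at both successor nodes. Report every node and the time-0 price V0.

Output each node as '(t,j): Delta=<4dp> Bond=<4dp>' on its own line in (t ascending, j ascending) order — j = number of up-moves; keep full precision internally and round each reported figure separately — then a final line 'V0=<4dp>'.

(0,0): Delta=-0.0604 Bond=4.3301
(1,0): Delta=-0.4806 Bond=26.2386
(1,1): Delta=-0.0299 Bond=2.4250
(2,0): Delta=-1.0000 Bond=48.9910
(2,1): Delta=-0.4430 Bond=26.9175
(2,2): Delta=0.0000 Bond=0.0000
V0=0.2240

Since d<R<u, set p* = (R−d)/(u−d) = 0.9000; price each node as the discounted p*-expectation of its children.
Payoff layer (t=3): V(3,0)=25.6925, V(3,1)=10.3925, V(3,2)=0.0000, V(3,3)=0.0000
  t=2,j=0: stock 38.2500 → up 43.9875 (V=10.3925), down 28.6875 (V=25.6925). Price 10.7410; hedge Δ=-1.0000, bond B=48.9910.
  t=2,j=1: stock 58.6500 → up 67.4475 (V=0.0000), down 43.9875 (V=10.3925). Price 0.9363; hedge Δ=-0.4430, bond B=26.9175.
  t=2,j=2: stock 89.9300 → up 103.4195 (V=0.0000), down 67.4475 (V=0.0000). Price 0.0000; hedge Δ=0.0000, bond B=0.0000.
  t=1,j=0: stock 51.0000 → up 58.6500 (V=0.9363), down 38.2500 (V=10.7410). Price 1.7268; hedge Δ=-0.4806, bond B=26.2386.
  t=1,j=1: stock 78.2000 → up 89.9300 (V=0.0000), down 58.6500 (V=0.9363). Price 0.0843; hedge Δ=-0.0299, bond B=2.4250.
  t=0,j=0: stock 68.0000 → up 78.2000 (V=0.0843), down 51.0000 (V=1.7268). Price 0.2240; hedge Δ=-0.0604, bond B=4.3301.
Self-financing check: at every node Δ·S+B equals the discounted successor values.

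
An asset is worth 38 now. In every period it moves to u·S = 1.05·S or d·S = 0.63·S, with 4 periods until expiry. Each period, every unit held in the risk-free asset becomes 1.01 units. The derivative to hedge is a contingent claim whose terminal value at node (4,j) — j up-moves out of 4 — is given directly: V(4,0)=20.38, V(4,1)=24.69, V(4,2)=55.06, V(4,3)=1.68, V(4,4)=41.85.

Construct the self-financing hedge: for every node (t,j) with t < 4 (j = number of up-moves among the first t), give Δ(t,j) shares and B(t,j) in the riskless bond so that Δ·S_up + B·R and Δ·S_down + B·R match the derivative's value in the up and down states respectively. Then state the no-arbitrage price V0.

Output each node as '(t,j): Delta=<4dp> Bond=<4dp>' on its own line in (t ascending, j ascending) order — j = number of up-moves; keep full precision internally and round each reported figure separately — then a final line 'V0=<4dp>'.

(0,0): Delta=1.0957 Bond=-11.8003
(1,0): Delta=-3.7461 Bond=103.9959
(1,1): Delta=1.4015 Bond=-24.1198
(2,0): Delta=4.3590 Bond=-17.2068
(2,1): Delta=-4.2580 Bond=117.9035
(2,2): Delta=1.7590 Bond=-39.3362
(3,0): Delta=1.0800 Bond=13.7772
(3,1): Delta=4.5661 Bond=-20.6584
(3,2): Delta=-4.8153 Bond=133.7921
(3,3): Delta=2.1742 Bond=-57.9950
V0=29.8378

No-arbitrage ⇒ martingale measure with p* = (R−d)/(u−d) = 0.9048.
Terminal values V(4,·): V(4,0)=20.3800, V(4,1)=24.6900, V(4,2)=55.0600, V(4,3)=1.6800, V(4,4)=41.8500
  t=3,j=0: stock 9.5018 → up 9.9769 (V=24.6900), down 5.9861 (V=20.3800). Price 24.0391; hedge Δ=1.0800, bond B=13.7772.
  t=3,j=1: stock 15.8363 → up 16.6281 (V=55.0600), down 9.9769 (V=24.6900). Price 51.6511; hedge Δ=4.5661, bond B=-20.6584.
  t=3,j=2: stock 26.3939 → up 27.7135 (V=1.6800), down 16.6281 (V=55.0600). Price 6.6968; hedge Δ=-4.8153, bond B=133.7921.
  t=3,j=3: stock 43.9898 → up 46.1892 (V=41.8500), down 27.7135 (V=1.6800). Price 37.6478; hedge Δ=2.1742, bond B=-57.9950.
  t=2,j=0: stock 15.0822 → up 15.8363 (V=51.6511), down 9.5018 (V=24.0391). Price 48.5360; hedge Δ=4.3590, bond B=-17.2068.
  t=2,j=1: stock 25.1370 → up 26.3939 (V=6.6968), down 15.8363 (V=51.6511). Price 10.8695; hedge Δ=-4.2580, bond B=117.9035.
  t=2,j=2: stock 41.8950 → up 43.9898 (V=37.6478), down 26.3939 (V=6.6968). Price 34.3565; hedge Δ=1.7590, bond B=-39.3362.
  t=1,j=0: stock 23.9400 → up 25.1370 (V=10.8695), down 15.0822 (V=48.5360). Price 14.3137; hedge Δ=-3.7461, bond B=103.9959.
  t=1,j=1: stock 39.9000 → up 41.8950 (V=34.3565), down 25.1370 (V=10.8695). Price 31.8017; hedge Δ=1.4015, bond B=-24.1198.
  t=0,j=0: stock 38.0000 → up 39.9000 (V=31.8017), down 23.9400 (V=14.3137). Price 29.8378; hedge Δ=1.0957, bond B=-11.8003.
Each (Δ,B) replicates both successor values, so the strategy is self-financing and V0 is arbitrage-free.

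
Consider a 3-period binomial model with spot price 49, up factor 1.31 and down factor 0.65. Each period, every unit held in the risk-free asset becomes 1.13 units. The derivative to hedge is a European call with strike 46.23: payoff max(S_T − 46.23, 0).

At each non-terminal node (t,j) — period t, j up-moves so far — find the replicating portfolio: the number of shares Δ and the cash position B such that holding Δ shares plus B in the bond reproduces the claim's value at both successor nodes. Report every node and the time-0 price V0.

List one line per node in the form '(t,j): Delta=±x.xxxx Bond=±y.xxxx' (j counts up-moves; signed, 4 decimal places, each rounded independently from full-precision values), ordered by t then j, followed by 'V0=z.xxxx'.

(0,0): Delta=0.7918 Bond=-19.2286
(1,0): Delta=0.2580 Bond=-4.7274
(1,1): Delta=0.8911 Bond=-28.1036
(2,0): Delta=0.0000 Bond=0.0000
(2,1): Delta=0.3060 Bond=-7.3452
(2,2): Delta=1.0000 Bond=-40.9115
V0=19.5703

No-arbitrage ⇒ martingale measure with p* = (R−d)/(u−d) = 0.7273.
Terminal values V(3,·): V(3,0)=0.0000, V(3,1)=0.0000, V(3,2)=8.4278, V(3,3)=63.9265
  t=2,j=0: stock 20.7025 → up 27.1203 (V=0.0000), down 13.4566 (V=0.0000). Price 0.0000; hedge Δ=0.0000, bond B=0.0000.
  t=2,j=1: stock 41.7235 → up 54.6578 (V=8.4278), down 27.1203 (V=0.0000). Price 5.4242; hedge Δ=0.3060, bond B=-7.3452.
  t=2,j=2: stock 84.0889 → up 110.1565 (V=63.9265), down 54.6578 (V=8.4278). Price 43.1774; hedge Δ=1.0000, bond B=-40.9115.
  t=1,j=0: stock 31.8500 → up 41.7235 (V=5.4242), down 20.7025 (V=0.0000). Price 3.4910; hedge Δ=0.2580, bond B=-4.7274.
  t=1,j=1: stock 64.1900 → up 84.0889 (V=43.1774), down 41.7235 (V=5.4242). Price 29.0983; hedge Δ=0.8911, bond B=-28.1036.
  t=0,j=0: stock 49.0000 → up 64.1900 (V=29.0983), down 31.8500 (V=3.4910). Price 19.5703; hedge Δ=0.7918, bond B=-19.2286.
Root portfolio cost Δ·49+B reproduces V0=19.5703.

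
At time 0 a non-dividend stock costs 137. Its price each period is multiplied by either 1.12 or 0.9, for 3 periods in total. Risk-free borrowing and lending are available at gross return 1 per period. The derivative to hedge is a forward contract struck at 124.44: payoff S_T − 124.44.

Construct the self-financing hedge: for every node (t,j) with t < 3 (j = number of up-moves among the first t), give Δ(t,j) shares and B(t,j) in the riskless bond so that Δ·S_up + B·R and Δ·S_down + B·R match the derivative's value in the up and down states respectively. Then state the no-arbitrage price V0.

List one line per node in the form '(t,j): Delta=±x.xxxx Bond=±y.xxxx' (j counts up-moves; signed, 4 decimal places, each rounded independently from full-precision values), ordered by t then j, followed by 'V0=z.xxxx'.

Since d<R<u, set p* = (R−d)/(u−d) = 0.4545; price each node as the discounted p*-expectation of its children.
Terminal payoffs: V(3,0)=-24.5670, V(3,1)=-0.1536, V(3,2)=30.2275, V(3,3)=68.0351
Node (2,0) S=110.9700: V=(p*·-0.1536+(1−p*)·-24.5670)/1=-13.4700; Δ=(-0.1536−-24.5670)/(124.2864−99.8730)=1.0000; B=V−Δ·S=-124.4400
Node (2,1) S=138.0960: V=(p*·30.2275+(1−p*)·-0.1536)/1=13.6560; Δ=(30.2275−-0.1536)/(154.6675−124.2864)=1.0000; B=V−Δ·S=-124.4400
Node (2,2) S=171.8528: V=(p*·68.0351+(1−p*)·30.2275)/1=47.4128; Δ=(68.0351−30.2275)/(192.4751−154.6675)=1.0000; B=V−Δ·S=-124.4400
Node (1,0) S=123.3000: V=(p*·13.6560+(1−p*)·-13.4700)/1=-1.1400; Δ=(13.6560−-13.4700)/(138.0960−110.9700)=1.0000; B=V−Δ·S=-124.4400
Node (1,1) S=153.4400: V=(p*·47.4128+(1−p*)·13.6560)/1=29.0000; Δ=(47.4128−13.6560)/(171.8528−138.0960)=1.0000; B=V−Δ·S=-124.4400
Node (0,0) S=137.0000: V=(p*·29.0000+(1−p*)·-1.1400)/1=12.5600; Δ=(29.0000−-1.1400)/(153.4400−123.3000)=1.0000; B=V−Δ·S=-124.4400
The time-0 hedge costs 12.5600, which is the no-arbitrage price.

(0,0): Delta=1.0000 Bond=-124.4400
(1,0): Delta=1.0000 Bond=-124.4400
(1,1): Delta=1.0000 Bond=-124.4400
(2,0): Delta=1.0000 Bond=-124.4400
(2,1): Delta=1.0000 Bond=-124.4400
(2,2): Delta=1.0000 Bond=-124.4400
V0=12.5600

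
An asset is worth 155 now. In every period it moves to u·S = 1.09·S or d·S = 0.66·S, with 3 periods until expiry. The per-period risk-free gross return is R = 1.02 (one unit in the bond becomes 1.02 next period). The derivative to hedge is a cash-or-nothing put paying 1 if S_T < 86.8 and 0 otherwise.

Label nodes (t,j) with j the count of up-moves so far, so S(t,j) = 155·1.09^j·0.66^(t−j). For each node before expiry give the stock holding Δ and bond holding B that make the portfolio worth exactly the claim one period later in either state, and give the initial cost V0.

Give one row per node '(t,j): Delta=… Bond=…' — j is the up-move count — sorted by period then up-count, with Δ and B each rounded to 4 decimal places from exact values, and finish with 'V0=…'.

Risk-neutral probability p* = (R−d)/(u−d) = (1.02−0.66)/(1.09−0.66) = 0.8372.
Terminal payoffs: V(3,0)=1.0000, V(3,1)=1.0000, V(3,2)=0.0000, V(3,3)=0.0000
Node (2,0) S=67.5180: V=(p*·1.0000+(1−p*)·1.0000)/1.02=0.9804; Δ=(1.0000−1.0000)/(73.5946−44.5619)=0.0000; B=V−Δ·S=0.9804
Node (2,1) S=111.5070: V=(p*·0.0000+(1−p*)·1.0000)/1.02=0.1596; Δ=(0.0000−1.0000)/(121.5426−73.5946)=-0.0209; B=V−Δ·S=2.4852
Node (2,2) S=184.1555: V=(p*·0.0000+(1−p*)·0.0000)/1.02=0.0000; Δ=(0.0000−0.0000)/(200.7295−121.5426)=0.0000; B=V−Δ·S=0.0000
Node (1,0) S=102.3000: V=(p*·0.1596+(1−p*)·0.9804)/1.02=0.2875; Δ=(0.1596−0.9804)/(111.5070−67.5180)=-0.0187; B=V−Δ·S=2.1963
Node (1,1) S=168.9500: V=(p*·0.0000+(1−p*)·0.1596)/1.02=0.0255; Δ=(0.0000−0.1596)/(184.1555−111.5070)=-0.0022; B=V−Δ·S=0.3966
Node (0,0) S=155.0000: V=(p*·0.0255+(1−p*)·0.2875)/1.02=0.0668; Δ=(0.0255−0.2875)/(168.9500−102.3000)=-0.0039; B=V−Δ·S=0.6761
Root portfolio cost Δ·155+B reproduces V0=0.0668.

(0,0): Delta=-0.0039 Bond=0.6761
(1,0): Delta=-0.0187 Bond=2.1963
(1,1): Delta=-0.0022 Bond=0.3966
(2,0): Delta=0.0000 Bond=0.9804
(2,1): Delta=-0.0209 Bond=2.4852
(2,2): Delta=0.0000 Bond=0.0000
V0=0.0668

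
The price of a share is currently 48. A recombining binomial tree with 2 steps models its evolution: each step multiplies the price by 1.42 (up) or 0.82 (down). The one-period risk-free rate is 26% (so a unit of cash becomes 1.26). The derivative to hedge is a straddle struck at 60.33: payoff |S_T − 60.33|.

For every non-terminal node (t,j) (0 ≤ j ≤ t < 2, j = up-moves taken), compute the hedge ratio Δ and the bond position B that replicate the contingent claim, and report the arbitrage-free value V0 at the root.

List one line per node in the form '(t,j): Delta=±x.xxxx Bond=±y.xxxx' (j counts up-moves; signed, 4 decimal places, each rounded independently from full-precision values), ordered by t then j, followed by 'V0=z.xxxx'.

(0,0): Delta=0.4735 Bond=-8.0287
(1,0): Delta=-1.0000 Bond=47.8810
(1,1): Delta=0.7829 Bond=-31.2061
V0=14.6995

Risk-neutral probability p* = (R−d)/(u−d) = (1.26−0.82)/(1.42−0.82) = 0.7333.
Terminal values V(2,·): V(2,0)=28.0548, V(2,1)=4.4388, V(2,2)=36.4572
(1,0): S=39.3600. Δ = (V_up−V_dn)/(S_up−S_dn) = (4.4388−28.0548)/(55.8912−32.2752) = -1.0000. V = [p*·4.4388 + (1−p*)·28.0548]/1.26 = 8.5210. B = V − Δ·S = 47.8810.
(1,1): S=68.1600. Δ = (V_up−V_dn)/(S_up−S_dn) = (36.4572−4.4388)/(96.7872−55.8912) = 0.7829. V = [p*·36.4572 + (1−p*)·4.4388]/1.26 = 22.1579. B = V − Δ·S = -31.2061.
(0,0): S=48.0000. Δ = (V_up−V_dn)/(S_up−S_dn) = (22.1579−8.5210)/(68.1600−39.3600) = 0.4735. V = [p*·22.1579 + (1−p*)·8.5210]/1.26 = 14.6995. B = V − Δ·S = -8.0287.
Root portfolio cost Δ·48+B reproduces V0=14.6995.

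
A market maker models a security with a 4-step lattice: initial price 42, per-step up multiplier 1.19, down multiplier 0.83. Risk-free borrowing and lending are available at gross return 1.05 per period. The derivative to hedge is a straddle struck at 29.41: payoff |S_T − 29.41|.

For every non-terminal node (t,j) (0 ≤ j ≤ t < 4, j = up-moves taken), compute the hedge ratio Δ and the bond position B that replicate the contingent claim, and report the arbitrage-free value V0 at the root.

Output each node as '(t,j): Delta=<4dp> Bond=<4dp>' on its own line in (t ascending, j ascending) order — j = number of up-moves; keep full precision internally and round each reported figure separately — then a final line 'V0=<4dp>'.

(0,0): Delta=0.9155 Bond=-20.0948
(1,0): Delta=0.7538 Bond=-15.4624
(1,1): Delta=0.9873 Bond=-24.6868
(2,0): Delta=0.2922 Bond=-2.8788
(2,1): Delta=0.9587 Bond=-24.7353
(2,2): Delta=1.0000 Bond=-26.6757
(3,0): Delta=-1.0000 Bond=28.0095
(3,1): Delta=0.8657 Bond=-22.7705
(3,2): Delta=1.0000 Bond=-28.0095
(3,3): Delta=1.0000 Bond=-28.0095
V0=18.3578

Since d<R<u, set p* = (R−d)/(u−d) = 0.6111; price each node as the discounted p*-expectation of its children.
Terminal payoffs: V(4,0)=9.4775, V(4,1)=0.8321, V(4,2)=11.5632, V(4,3)=29.3346, V(4,4)=54.8142
  t=3,j=0: stock 24.0151 → up 28.5779 (V=0.8321), down 19.9325 (V=9.4775). Price 3.9945; hedge Δ=-1.0000, bond B=28.0095.
  t=3,j=1: stock 34.4312 → up 40.9732 (V=11.5632), down 28.5779 (V=0.8321). Price 7.0381; hedge Δ=0.8657, bond B=-22.7705.
  t=3,j=2: stock 49.3652 → up 58.7446 (V=29.3346), down 40.9732 (V=11.5632). Price 21.3557; hedge Δ=1.0000, bond B=-28.0095.
  t=3,j=3: stock 70.7767 → up 84.2242 (V=54.8142), down 58.7446 (V=29.3346). Price 42.7672; hedge Δ=1.0000, bond B=-28.0095.
  t=2,j=0: stock 28.9338 → up 34.4312 (V=7.0381), down 24.0151 (V=3.9945). Price 5.5757; hedge Δ=0.2922, bond B=-2.8788.
  t=2,j=1: stock 41.4834 → up 49.3652 (V=21.3557), down 34.4312 (V=7.0381). Price 15.0359; hedge Δ=0.9587, bond B=-24.7353.
  t=2,j=2: stock 59.4762 → up 70.7767 (V=42.7672), down 49.3652 (V=21.3557). Price 32.8005; hedge Δ=1.0000, bond B=-26.6757.
  t=1,j=0: stock 34.8600 → up 41.4834 (V=15.0359), down 28.9338 (V=5.5757). Price 10.8161; hedge Δ=0.7538, bond B=-15.4624.
  t=1,j=1: stock 49.9800 → up 59.4762 (V=32.8005), down 41.4834 (V=15.0359). Price 24.6591; hedge Δ=0.9873, bond B=-24.6868.
  t=0,j=0: stock 42.0000 → up 49.9800 (V=24.6591), down 34.8600 (V=10.8161). Price 18.3578; hedge Δ=0.9155, bond B=-20.0948.
Root portfolio cost Δ·42+B reproduces V0=18.3578.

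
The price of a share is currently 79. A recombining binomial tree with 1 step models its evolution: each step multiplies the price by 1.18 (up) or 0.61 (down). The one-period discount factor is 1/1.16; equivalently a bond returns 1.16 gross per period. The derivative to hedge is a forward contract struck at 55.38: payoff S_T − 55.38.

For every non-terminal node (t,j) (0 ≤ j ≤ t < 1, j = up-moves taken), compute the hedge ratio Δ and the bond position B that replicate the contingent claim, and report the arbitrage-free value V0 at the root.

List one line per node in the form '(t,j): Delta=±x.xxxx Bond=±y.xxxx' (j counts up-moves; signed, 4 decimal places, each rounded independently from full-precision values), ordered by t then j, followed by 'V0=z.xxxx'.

No-arbitrage ⇒ martingale measure with p* = (R−d)/(u−d) = 0.9649.
Terminal payoffs: V(1,0)=-7.1900, V(1,1)=37.8400
(0,0): S=79.0000. Δ = (V_up−V_dn)/(S_up−S_dn) = (37.8400−-7.1900)/(93.2200−48.1900) = 1.0000. V = [p*·37.8400 + (1−p*)·-7.1900]/1.16 = 31.2586. B = V − Δ·S = -47.7414.
Self-financing check: at every node Δ·S+B equals the discounted successor values.

(0,0): Delta=1.0000 Bond=-47.7414
V0=31.2586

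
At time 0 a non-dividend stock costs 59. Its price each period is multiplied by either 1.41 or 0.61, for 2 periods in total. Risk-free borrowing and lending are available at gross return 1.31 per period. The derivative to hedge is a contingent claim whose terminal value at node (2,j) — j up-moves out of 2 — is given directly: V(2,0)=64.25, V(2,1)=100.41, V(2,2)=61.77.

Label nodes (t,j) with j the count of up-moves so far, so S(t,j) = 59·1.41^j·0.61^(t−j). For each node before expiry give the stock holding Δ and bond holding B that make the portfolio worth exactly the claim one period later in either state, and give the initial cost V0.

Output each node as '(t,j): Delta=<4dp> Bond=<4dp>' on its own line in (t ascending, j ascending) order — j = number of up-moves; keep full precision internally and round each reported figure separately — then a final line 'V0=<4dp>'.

(0,0): Delta=-0.4737 Bond=68.8909
(1,0): Delta=1.2559 Bond=27.9985
(1,1): Delta=-0.5806 Bond=99.1397
V0=40.9424

Risk-neutral probability p* = (R−d)/(u−d) = (1.31−0.61)/(1.41−0.61) = 0.8750.
Terminal payoffs: V(2,0)=64.2500, V(2,1)=100.4100, V(2,2)=61.7700
  t=1,j=0: stock 35.9900 → up 50.7459 (V=100.4100), down 21.9539 (V=64.2500). Price 73.1985; hedge Δ=1.2559, bond B=27.9985.
  t=1,j=1: stock 83.1900 → up 117.2979 (V=61.7700), down 50.7459 (V=100.4100). Price 50.8397; hedge Δ=-0.5806, bond B=99.1397.
  t=0,j=0: stock 59.0000 → up 83.1900 (V=50.8397), down 35.9900 (V=73.1985). Price 40.9424; hedge Δ=-0.4737, bond B=68.8909.
Root portfolio cost Δ·59+B reproduces V0=40.9424.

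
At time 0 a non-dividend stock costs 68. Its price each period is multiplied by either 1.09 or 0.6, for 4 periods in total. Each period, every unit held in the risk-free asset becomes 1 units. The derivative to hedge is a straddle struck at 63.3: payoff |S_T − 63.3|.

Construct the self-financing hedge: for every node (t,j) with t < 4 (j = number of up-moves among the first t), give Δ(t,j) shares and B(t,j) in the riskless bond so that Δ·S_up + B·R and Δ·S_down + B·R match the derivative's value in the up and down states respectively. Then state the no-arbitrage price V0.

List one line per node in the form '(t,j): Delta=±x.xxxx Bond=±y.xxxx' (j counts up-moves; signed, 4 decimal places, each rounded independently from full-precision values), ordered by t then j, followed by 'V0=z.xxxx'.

(0,0): Delta=0.0673 Bond=19.7529
(1,0): Delta=-1.0000 Bond=63.3000
(1,1): Delta=0.1995 Bond=9.9548
(2,0): Delta=-1.0000 Bond=63.3000
(2,1): Delta=-1.0000 Bond=63.3000
(2,2): Delta=0.3481 Bond=-2.0479
(3,0): Delta=-1.0000 Bond=63.3000
(3,1): Delta=-1.0000 Bond=63.3000
(3,2): Delta=-1.0000 Bond=63.3000
(3,3): Delta=0.5151 Bond=-16.7511
V0=24.3314

No-arbitrage ⇒ martingale measure with p* = (R−d)/(u−d) = 0.8163.
At expiry t=4: V(4,0)=54.4872, V(4,1)=47.2901, V(4,2)=34.2153, V(4,3)=10.4628, V(4,4)=32.6875
(3,0): S=14.6880. Δ = (V_up−V_dn)/(S_up−S_dn) = (47.2901−54.4872)/(16.0099−8.8128) = -1.0000. V = [p*·47.2901 + (1−p*)·54.4872]/1 = 48.6120. B = V − Δ·S = 63.3000.
(3,1): S=26.6832. Δ = (V_up−V_dn)/(S_up−S_dn) = (34.2153−47.2901)/(29.0847−16.0099) = -1.0000. V = [p*·34.2153 + (1−p*)·47.2901]/1 = 36.6168. B = V − Δ·S = 63.3000.
(3,2): S=48.4745. Δ = (V_up−V_dn)/(S_up−S_dn) = (10.4628−34.2153)/(52.8372−29.0847) = -1.0000. V = [p*·10.4628 + (1−p*)·34.2153]/1 = 14.8255. B = V − Δ·S = 63.3000.
(3,3): S=88.0620. Δ = (V_up−V_dn)/(S_up−S_dn) = (32.6875−10.4628)/(95.9875−52.8372) = 0.5151. V = [p*·32.6875 + (1−p*)·10.4628]/1 = 28.6055. B = V − Δ·S = -16.7511.
(2,0): S=24.4800. Δ = (V_up−V_dn)/(S_up−S_dn) = (36.6168−48.6120)/(26.6832−14.6880) = -1.0000. V = [p*·36.6168 + (1−p*)·48.6120]/1 = 38.8200. B = V − Δ·S = 63.3000.
(2,1): S=44.4720. Δ = (V_up−V_dn)/(S_up−S_dn) = (14.8255−36.6168)/(48.4745−26.6832) = -1.0000. V = [p*·14.8255 + (1−p*)·36.6168]/1 = 18.8280. B = V − Δ·S = 63.3000.
(2,2): S=80.7908. Δ = (V_up−V_dn)/(S_up−S_dn) = (28.6055−14.8255)/(88.0620−48.4745) = 0.3481. V = [p*·28.6055 + (1−p*)·14.8255]/1 = 26.0744. B = V − Δ·S = -2.0479.
(1,0): S=40.8000. Δ = (V_up−V_dn)/(S_up−S_dn) = (18.8280−38.8200)/(44.4720−24.4800) = -1.0000. V = [p*·18.8280 + (1−p*)·38.8200]/1 = 22.5000. B = V − Δ·S = 63.3000.
(1,1): S=74.1200. Δ = (V_up−V_dn)/(S_up−S_dn) = (26.0744−18.8280)/(80.7908−44.4720) = 0.1995. V = [p*·26.0744 + (1−p*)·18.8280]/1 = 24.7435. B = V − Δ·S = 9.9548.
(0,0): S=68.0000. Δ = (V_up−V_dn)/(S_up−S_dn) = (24.7435−22.5000)/(74.1200−40.8000) = 0.0673. V = [p*·24.7435 + (1−p*)·22.5000]/1 = 24.3314. B = V − Δ·S = 19.7529.
Each (Δ,B) replicates both successor values, so the strategy is self-financing and V0 is arbitrage-free.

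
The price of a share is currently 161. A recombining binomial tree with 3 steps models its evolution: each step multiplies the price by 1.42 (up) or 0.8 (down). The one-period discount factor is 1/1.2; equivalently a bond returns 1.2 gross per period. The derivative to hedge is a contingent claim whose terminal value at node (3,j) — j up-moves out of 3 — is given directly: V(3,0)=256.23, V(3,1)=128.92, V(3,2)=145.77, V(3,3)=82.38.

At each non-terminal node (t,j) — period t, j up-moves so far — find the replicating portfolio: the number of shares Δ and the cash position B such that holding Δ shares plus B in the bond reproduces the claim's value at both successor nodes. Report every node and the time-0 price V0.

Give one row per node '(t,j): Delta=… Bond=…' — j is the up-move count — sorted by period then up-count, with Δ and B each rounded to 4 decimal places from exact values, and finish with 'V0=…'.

(0,0): Delta=-0.2414 Bond=113.8525
(1,0): Delta=-0.3580 Bond=151.6369
(1,1): Delta=-0.2053 Bond=128.3654
(2,0): Delta=-1.9928 Bond=350.4175
(2,1): Delta=0.1486 Bond=89.3151
(2,2): Delta=-0.3149 Bond=189.6363
V0=74.9862

Under the risk-neutral measure, an up-move has probability p* = (R−d)/(u−d) = 0.6452 and values discount at R = 1.2.
Payoff layer (t=3): V(3,0)=256.2300, V(3,1)=128.9200, V(3,2)=145.7700, V(3,3)=82.3800
(2,0): S=103.0400. Δ = (V_up−V_dn)/(S_up−S_dn) = (128.9200−256.2300)/(146.3168−82.4320) = -1.9928. V = [p*·128.9200 + (1−p*)·256.2300]/1.2 = 145.0788. B = V − Δ·S = 350.4175.
(2,1): S=182.8960. Δ = (V_up−V_dn)/(S_up−S_dn) = (145.7700−128.9200)/(259.7123−146.3168) = 0.1486. V = [p*·145.7700 + (1−p*)·128.9200]/1.2 = 116.4925. B = V − Δ·S = 89.3151.
(2,2): S=324.6404. Δ = (V_up−V_dn)/(S_up−S_dn) = (82.3800−145.7700)/(460.9894−259.7123) = -0.3149. V = [p*·82.3800 + (1−p*)·145.7700]/1.2 = 87.3944. B = V − Δ·S = 189.6363.
(1,0): S=128.8000. Δ = (V_up−V_dn)/(S_up−S_dn) = (116.4925−145.0788)/(182.8960−103.0400) = -0.3580. V = [p*·116.4925 + (1−p*)·145.0788]/1.2 = 105.5300. B = V − Δ·S = 151.6369.
(1,1): S=228.6200. Δ = (V_up−V_dn)/(S_up−S_dn) = (87.3944−116.4925)/(324.6404−182.8960) = -0.2053. V = [p*·87.3944 + (1−p*)·116.4925]/1.2 = 81.4329. B = V − Δ·S = 128.3654.
(0,0): S=161.0000. Δ = (V_up−V_dn)/(S_up−S_dn) = (81.4329−105.5300)/(228.6200−128.8000) = -0.2414. V = [p*·81.4329 + (1−p*)·105.5300]/1.2 = 74.9862. B = V − Δ·S = 113.8525.
Root portfolio cost Δ·161+B reproduces V0=74.9862.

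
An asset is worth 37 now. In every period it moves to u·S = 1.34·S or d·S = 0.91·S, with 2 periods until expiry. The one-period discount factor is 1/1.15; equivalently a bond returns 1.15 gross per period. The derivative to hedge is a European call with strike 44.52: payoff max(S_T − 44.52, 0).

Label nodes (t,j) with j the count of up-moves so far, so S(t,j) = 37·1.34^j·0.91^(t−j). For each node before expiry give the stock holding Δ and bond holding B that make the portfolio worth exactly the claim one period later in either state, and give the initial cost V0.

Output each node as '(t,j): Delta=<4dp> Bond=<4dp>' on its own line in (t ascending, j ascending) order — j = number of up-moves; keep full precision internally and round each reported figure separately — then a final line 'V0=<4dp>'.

(0,0): Delta=0.6648 Bond=-19.2116
(1,0): Delta=0.0413 Bond=-1.1001
(1,1): Delta=1.0000 Bond=-38.7130
V0=5.3856

Under the risk-neutral measure, an up-move has probability p* = (R−d)/(u−d) = 0.5581 and values discount at R = 1.15.
At expiry t=2: V(2,0)=0.0000, V(2,1)=0.5978, V(2,2)=21.9172
  t=1,j=0: stock 33.6700 → up 45.1178 (V=0.5978), down 30.6397 (V=0.0000). Price 0.2901; hedge Δ=0.0413, bond B=-1.1001.
  t=1,j=1: stock 49.5800 → up 66.4372 (V=21.9172), down 45.1178 (V=0.5978). Price 10.8670; hedge Δ=1.0000, bond B=-38.7130.
  t=0,j=0: stock 37.0000 → up 49.5800 (V=10.8670), down 33.6700 (V=0.2901). Price 5.3856; hedge Δ=0.6648, bond B=-19.2116.
The time-0 hedge costs 5.3856, which is the no-arbitrage price.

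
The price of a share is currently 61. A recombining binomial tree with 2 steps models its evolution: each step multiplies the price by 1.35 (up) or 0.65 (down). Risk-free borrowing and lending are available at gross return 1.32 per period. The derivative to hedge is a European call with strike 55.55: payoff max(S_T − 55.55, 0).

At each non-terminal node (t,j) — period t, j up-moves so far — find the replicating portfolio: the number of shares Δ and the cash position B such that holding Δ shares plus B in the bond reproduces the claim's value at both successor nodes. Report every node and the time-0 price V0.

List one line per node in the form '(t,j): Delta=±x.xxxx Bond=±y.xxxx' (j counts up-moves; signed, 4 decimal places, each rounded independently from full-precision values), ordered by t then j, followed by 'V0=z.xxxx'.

(0,0): Delta=0.9446 Bond=-28.3723
(1,0): Delta=0.0000 Bond=0.0000
(1,1): Delta=0.9649 Bond=-39.1284
V0=29.2453

No-arbitrage ⇒ martingale measure with p* = (R−d)/(u−d) = 0.9571.
At expiry t=2: V(2,0)=0.0000, V(2,1)=0.0000, V(2,2)=55.6225
  t=1,j=0: stock 39.6500 → up 53.5275 (V=0.0000), down 25.7725 (V=0.0000). Price 0.0000; hedge Δ=0.0000, bond B=0.0000.
  t=1,j=1: stock 82.3500 → up 111.1725 (V=55.6225), down 53.5275 (V=0.0000). Price 40.3323; hedge Δ=0.9649, bond B=-39.1284.
  t=0,j=0: stock 61.0000 → up 82.3500 (V=40.3323), down 39.6500 (V=0.0000). Price 29.2453; hedge Δ=0.9446, bond B=-28.3723.
Self-financing check: at every node Δ·S+B equals the discounted successor values.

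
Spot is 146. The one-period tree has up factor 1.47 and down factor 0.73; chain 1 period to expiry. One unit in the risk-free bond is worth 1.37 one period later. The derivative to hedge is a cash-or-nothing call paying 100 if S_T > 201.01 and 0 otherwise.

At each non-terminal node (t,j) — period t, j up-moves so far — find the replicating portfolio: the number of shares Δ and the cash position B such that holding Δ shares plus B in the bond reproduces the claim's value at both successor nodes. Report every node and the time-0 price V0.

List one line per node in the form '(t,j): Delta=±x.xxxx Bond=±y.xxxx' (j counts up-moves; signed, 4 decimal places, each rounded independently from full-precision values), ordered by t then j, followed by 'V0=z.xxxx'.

Since d<R<u, set p* = (R−d)/(u−d) = 0.8649; price each node as the discounted p*-expectation of its children.
Payoff layer (t=1): V(1,0)=0.0000, V(1,1)=100.0000
Node (0,0) S=146.0000: V=(p*·100.0000+(1−p*)·0.0000)/1.37=63.1288; Δ=(100.0000−0.0000)/(214.6200−106.5800)=0.9256; B=V−Δ·S=-72.0063
Root portfolio cost Δ·146+B reproduces V0=63.1288.

(0,0): Delta=0.9256 Bond=-72.0063
V0=63.1288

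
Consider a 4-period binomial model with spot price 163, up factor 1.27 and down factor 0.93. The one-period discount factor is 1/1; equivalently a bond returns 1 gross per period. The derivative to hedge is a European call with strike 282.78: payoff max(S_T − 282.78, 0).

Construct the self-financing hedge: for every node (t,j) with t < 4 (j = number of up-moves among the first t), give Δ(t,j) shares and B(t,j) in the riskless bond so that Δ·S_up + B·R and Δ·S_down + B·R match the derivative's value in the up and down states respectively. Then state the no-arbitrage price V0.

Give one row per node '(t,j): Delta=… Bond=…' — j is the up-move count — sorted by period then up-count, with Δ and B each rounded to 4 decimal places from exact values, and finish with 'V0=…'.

(0,0): Delta=0.0684 Bond=-10.1284
(1,0): Delta=0.0228 Bond=-3.2156
(1,1): Delta=0.1972 Bond=-36.7923
(2,0): Delta=0.0000 Bond=0.0000
(2,1): Delta=0.0872 Bond=-15.6186
(2,2): Delta=0.5079 Bond=-118.4625
(3,0): Delta=0.0000 Bond=0.0000
(3,1): Delta=0.0000 Bond=0.0000
(3,2): Delta=0.3336 Bond=-75.8617
(3,3): Delta=1.0000 Bond=-282.7800
V0=1.0226

No-arbitrage ⇒ martingale measure with p* = (R−d)/(u−d) = 0.2059.
Payoff layer (t=4): V(4,0)=0.0000, V(4,1)=0.0000, V(4,2)=0.0000, V(4,3)=27.7344, V(4,4)=141.2558
  t=3,j=0: stock 131.1102 → up 166.5099 (V=0.0000), down 121.9325 (V=0.0000). Price 0.0000; hedge Δ=0.0000, bond B=0.0000.
  t=3,j=1: stock 179.0429 → up 227.3845 (V=0.0000), down 166.5099 (V=0.0000). Price 0.0000; hedge Δ=0.0000, bond B=0.0000.
  t=3,j=2: stock 244.4995 → up 310.5144 (V=27.7344), down 227.3845 (V=0.0000). Price 5.7100; hedge Δ=0.3336, bond B=-75.8617.
  t=3,j=3: stock 333.8864 → up 424.0358 (V=141.2558), down 310.5144 (V=27.7344). Price 51.1064; hedge Δ=1.0000, bond B=-282.7800.
  t=2,j=0: stock 140.9787 → up 179.0429 (V=0.0000), down 131.1102 (V=0.0000). Price 0.0000; hedge Δ=0.0000, bond B=0.0000.
  t=2,j=1: stock 192.5193 → up 244.4995 (V=5.7100), down 179.0429 (V=0.0000). Price 1.1756; hedge Δ=0.0872, bond B=-15.6186.
  t=2,j=2: stock 262.9027 → up 333.8864 (V=51.1064), down 244.4995 (V=5.7100). Price 15.0563; hedge Δ=0.5079, bond B=-118.4625.
  t=1,j=0: stock 151.5900 → up 192.5193 (V=1.1756), down 140.9787 (V=0.0000). Price 0.2420; hedge Δ=0.0228, bond B=-3.2156.
  t=1,j=1: stock 207.0100 → up 262.9027 (V=15.0563), down 192.5193 (V=1.1756). Price 4.0334; hedge Δ=0.1972, bond B=-36.7923.
  t=0,j=0: stock 163.0000 → up 207.0100 (V=4.0334), down 151.5900 (V=0.2420). Price 1.0226; hedge Δ=0.0684, bond B=-10.1284.
The time-0 hedge costs 1.0226, which is the no-arbitrage price.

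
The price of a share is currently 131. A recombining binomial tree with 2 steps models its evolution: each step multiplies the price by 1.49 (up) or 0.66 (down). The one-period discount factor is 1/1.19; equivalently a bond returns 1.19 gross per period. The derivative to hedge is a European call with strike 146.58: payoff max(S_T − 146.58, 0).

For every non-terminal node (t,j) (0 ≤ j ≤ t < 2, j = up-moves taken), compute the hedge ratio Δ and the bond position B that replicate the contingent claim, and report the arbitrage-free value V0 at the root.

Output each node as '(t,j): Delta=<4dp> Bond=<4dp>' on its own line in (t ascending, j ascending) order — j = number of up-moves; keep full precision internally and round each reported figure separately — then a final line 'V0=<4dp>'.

(0,0): Delta=0.7119 Bond=-51.7243
(1,0): Delta=0.0000 Bond=0.0000
(1,1): Delta=0.8904 Bond=-96.3927
V0=41.5362

Under the risk-neutral measure, an up-move has probability p* = (R−d)/(u−d) = 0.6386 and values discount at R = 1.19.
At expiry t=2: V(2,0)=0.0000, V(2,1)=0.0000, V(2,2)=144.2531
  t=1,j=0: stock 86.4600 → up 128.8254 (V=0.0000), down 57.0636 (V=0.0000). Price 0.0000; hedge Δ=0.0000, bond B=0.0000.
  t=1,j=1: stock 195.1900 → up 290.8331 (V=144.2531), down 128.8254 (V=0.0000). Price 77.4062; hedge Δ=0.8904, bond B=-96.3927.
  t=0,j=0: stock 131.0000 → up 195.1900 (V=77.4062), down 86.4600 (V=0.0000). Price 41.5362; hedge Δ=0.7119, bond B=-51.7243.
Root portfolio cost Δ·131+B reproduces V0=41.5362.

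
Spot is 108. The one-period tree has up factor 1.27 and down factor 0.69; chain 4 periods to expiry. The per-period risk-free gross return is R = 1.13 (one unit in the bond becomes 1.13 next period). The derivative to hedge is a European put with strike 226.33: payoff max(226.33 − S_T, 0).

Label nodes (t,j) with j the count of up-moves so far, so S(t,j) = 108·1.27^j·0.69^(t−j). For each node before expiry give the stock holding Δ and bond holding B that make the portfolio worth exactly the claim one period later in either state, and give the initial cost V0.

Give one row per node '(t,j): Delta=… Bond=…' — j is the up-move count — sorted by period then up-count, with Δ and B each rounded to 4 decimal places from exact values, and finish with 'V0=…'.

(0,0): Delta=-0.7361 Bond=121.4111
(1,0): Delta=-1.0000 Bond=156.8580
(1,1): Delta=-0.6905 Bond=130.9380
(2,0): Delta=-1.0000 Bond=177.2496
(2,1): Delta=-1.0000 Bond=177.2496
(2,2): Delta=-0.6370 Bond=138.6405
(3,0): Delta=-1.0000 Bond=200.2920
(3,1): Delta=-1.0000 Bond=200.2920
(3,2): Delta=-1.0000 Bond=200.2920
(3,3): Delta=-0.5743 Bond=142.7820
V0=41.9089

The replicating-portfolio and risk-neutral prices coincide; use p* = (1.13−0.69)/(1.27−0.69) = 0.7586 for the latter.
Payoff layer (t=4): V(4,0)=201.8495, V(4,1)=181.2717, V(4,2)=143.3966, V(4,3)=73.6845, V(4,4)=0.0000
  t=3,j=0: stock 35.4790 → up 45.0583 (V=181.2717), down 24.4805 (V=201.8495). Price 164.8131; hedge Δ=-1.0000, bond B=200.2920.
  t=3,j=1: stock 65.3019 → up 82.9334 (V=143.3966), down 45.0583 (V=181.2717). Price 134.9902; hedge Δ=-1.0000, bond B=200.2920.
  t=3,j=2: stock 120.1933 → up 152.6455 (V=73.6845), down 82.9334 (V=143.3966). Price 80.0987; hedge Δ=-1.0000, bond B=200.2920.
  t=3,j=3: stock 221.2254 → up 280.9562 (V=0.0000), down 152.6455 (V=73.6845). Price 15.7397; hedge Δ=-0.5743, bond B=142.7820.
  t=2,j=0: stock 51.4188 → up 65.3019 (V=134.9902), down 35.4790 (V=164.8131). Price 125.8308; hedge Δ=-1.0000, bond B=177.2496.
  t=2,j=1: stock 94.6404 → up 120.1933 (V=80.0987), down 65.3019 (V=134.9902). Price 82.6092; hedge Δ=-1.0000, bond B=177.2496.
  t=2,j=2: stock 174.1932 → up 221.2254 (V=15.7397), down 120.1933 (V=80.0987). Price 27.6767; hedge Δ=-0.6370, bond B=138.6405.
  t=1,j=0: stock 74.5200 → up 94.6404 (V=82.6092), down 51.4188 (V=125.8308). Price 82.3380; hedge Δ=-1.0000, bond B=156.8580.
  t=1,j=1: stock 137.1600 → up 174.1932 (V=27.6767), down 94.6404 (V=82.6092). Price 36.2268; hedge Δ=-0.6905, bond B=130.9380.
  t=0,j=0: stock 108.0000 → up 137.1600 (V=36.2268), down 74.5200 (V=82.3380). Price 41.9089; hedge Δ=-0.7361, bond B=121.4111.
Self-financing check: at every node Δ·S+B equals the discounted successor values.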